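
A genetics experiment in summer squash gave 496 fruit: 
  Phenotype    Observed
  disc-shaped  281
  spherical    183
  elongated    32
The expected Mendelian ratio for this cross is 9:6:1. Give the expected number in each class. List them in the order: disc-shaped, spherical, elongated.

Under the 9:6:1 hypothesis (Σ ratio = 16, N = 496):
  disc-shaped: 496 × 9/16 = 279
  spherical: 496 × 6/16 = 186
  elongated: 496 × 1/16 = 31

279, 186, 31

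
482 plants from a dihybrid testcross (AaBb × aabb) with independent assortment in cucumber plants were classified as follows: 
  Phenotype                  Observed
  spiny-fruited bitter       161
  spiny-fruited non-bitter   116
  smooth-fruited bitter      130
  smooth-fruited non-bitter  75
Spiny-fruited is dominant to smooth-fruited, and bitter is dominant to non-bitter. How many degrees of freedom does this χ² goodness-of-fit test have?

3

A dihybrid testcross with independent assortment gives a 1:1:1:1 ratio.
A goodness-of-fit test with 4 phenotype classes has df = 4 − 1 = 3.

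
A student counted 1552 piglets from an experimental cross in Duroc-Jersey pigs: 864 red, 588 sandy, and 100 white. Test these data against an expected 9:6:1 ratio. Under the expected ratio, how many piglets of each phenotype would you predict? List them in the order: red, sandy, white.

873, 582, 97

Total ratio parts = 16. Expected numbers out of 1552:
  red: 1552 × 9/16 = 873
  sandy: 1552 × 6/16 = 582
  white: 1552 × 1/16 = 97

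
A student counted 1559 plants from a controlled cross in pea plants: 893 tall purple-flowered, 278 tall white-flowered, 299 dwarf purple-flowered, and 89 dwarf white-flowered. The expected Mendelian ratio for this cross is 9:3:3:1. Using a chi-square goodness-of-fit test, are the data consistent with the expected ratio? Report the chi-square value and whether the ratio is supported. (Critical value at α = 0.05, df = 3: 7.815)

Expected counts for N = 1559 under a 9:3:3:1 ratio (total parts = 16):
  tall purple-flowered: 1559 × 9/16 = 876.9375
  tall white-flowered: 1559 × 3/16 = 292.3125
  dwarf purple-flowered: 1559 × 3/16 = 292.3125
  dwarf white-flowered: 1559 × 1/16 = 97.4375
χ² = Σ (O − E)² / E
  tall purple-flowered: (893 − 876.9375)² / 876.9375 = 0.2942
  tall white-flowered: (278 − 292.3125)² / 292.3125 = 0.7008
  dwarf purple-flowered: (299 − 292.3125)² / 292.3125 = 0.1530
  dwarf white-flowered: (89 − 97.4375)² / 97.4375 = 0.7306
χ² = 0.2942 + 0.7008 + 0.1530 + 0.7306 = 1.8786 ≈ 1.879
Degrees of freedom = 4 − 1 = 3; critical value at α = 0.05 is 7.815.
Since 1.879 < 7.815, we fail to reject the null hypothesis — the data are consistent with the 9:3:3:1 ratio.

1.879; consistent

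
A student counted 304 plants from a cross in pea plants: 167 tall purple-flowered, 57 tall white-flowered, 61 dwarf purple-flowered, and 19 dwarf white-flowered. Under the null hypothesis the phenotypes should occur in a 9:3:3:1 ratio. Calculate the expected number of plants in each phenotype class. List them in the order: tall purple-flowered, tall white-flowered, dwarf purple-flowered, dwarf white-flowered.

171, 57, 57, 19

Expected counts for N = 304 under a 9:3:3:1 ratio (total parts = 16):
  tall purple-flowered: 304 × 9/16 = 171
  tall white-flowered: 304 × 3/16 = 57
  dwarf purple-flowered: 304 × 3/16 = 57
  dwarf white-flowered: 304 × 1/16 = 19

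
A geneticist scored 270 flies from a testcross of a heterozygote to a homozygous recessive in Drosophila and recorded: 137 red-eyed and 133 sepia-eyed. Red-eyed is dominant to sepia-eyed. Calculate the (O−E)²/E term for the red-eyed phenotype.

0.030

A testcross of a heterozygote (Aa × aa) gives a 1:1 phenotypic ratio.
Total ratio parts = 2. Expected numbers out of 270:
  red-eyed: 270 × 1/2 = 135
  sepia-eyed: 270 × 1/2 = 135
Contribution of red-eyed: (137 − 135)² / 135 = 0.0296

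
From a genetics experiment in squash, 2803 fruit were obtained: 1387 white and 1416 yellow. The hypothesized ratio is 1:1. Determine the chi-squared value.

0.300

The 1:1 ratio has 2 parts, so with N = 2803 the expected counts are:
  white: 2803 × 1/2 = 1401.5
  yellow: 2803 × 1/2 = 1401.5
χ² = Σ (O − E)² / E
  white: (1387 − 1401.5)² / 1401.5 = 0.1500
  yellow: (1416 − 1401.5)² / 1401.5 = 0.1500
χ² = 0.1500 + 0.1500 = 0.300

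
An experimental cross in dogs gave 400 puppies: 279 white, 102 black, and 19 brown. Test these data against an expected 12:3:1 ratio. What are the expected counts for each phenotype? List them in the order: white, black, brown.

300, 75, 25

Expected counts for N = 400 under a 12:3:1 ratio (total parts = 16):
  white: 400 × 12/16 = 300
  black: 400 × 3/16 = 75
  brown: 400 × 1/16 = 25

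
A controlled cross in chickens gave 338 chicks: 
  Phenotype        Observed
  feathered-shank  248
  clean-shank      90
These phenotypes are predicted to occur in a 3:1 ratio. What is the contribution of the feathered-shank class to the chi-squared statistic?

Expected counts for N = 338 under a 3:1 ratio (total parts = 4):
  feathered-shank: 338 × 3/4 = 253.5
  clean-shank: 338 × 1/4 = 84.5
Contribution of feathered-shank: (248 − 253.5)² / 253.5 = 0.1193

0.119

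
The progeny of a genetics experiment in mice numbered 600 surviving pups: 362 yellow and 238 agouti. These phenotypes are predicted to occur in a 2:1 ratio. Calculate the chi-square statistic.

10.830

The 2:1 ratio has 3 parts, so with N = 600 the expected counts are:
  yellow: 600 × 2/3 = 400
  agouti: 600 × 1/3 = 200
χ² = Σ (O − E)² / E
  yellow: (362 − 400)² / 400 = 3.6100
  agouti: (238 − 200)² / 200 = 7.2200
χ² = 3.6100 + 7.2200 = 10.830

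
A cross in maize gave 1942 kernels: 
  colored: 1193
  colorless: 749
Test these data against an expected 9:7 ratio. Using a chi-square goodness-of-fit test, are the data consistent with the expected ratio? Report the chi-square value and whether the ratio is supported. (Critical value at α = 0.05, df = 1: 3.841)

21.187; not consistent

The 9:7 ratio has 16 parts, so with N = 1942 the expected counts are:
  colored: 1942 × 9/16 = 1092.375
  colorless: 1942 × 7/16 = 849.625
χ² = Σ (O − E)² / E
  colored: (1193 − 1092.375)² / 1092.375 = 9.2692
  colorless: (749 − 849.625)² / 849.625 = 11.9175
χ² = 9.2692 + 11.9175 = 21.1867 ≈ 21.187
Degrees of freedom = 2 − 1 = 1; critical value at α = 0.05 is 3.841.
Since 21.187 > 3.841, we reject the null hypothesis — the data do not fit the 9:7 ratio.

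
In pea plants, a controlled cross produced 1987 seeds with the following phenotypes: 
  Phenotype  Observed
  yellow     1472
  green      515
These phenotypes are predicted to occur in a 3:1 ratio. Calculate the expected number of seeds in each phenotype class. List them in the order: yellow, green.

1490.25, 496.75

Expected counts for N = 1987 under a 3:1 ratio (total parts = 4):
  yellow: 1987 × 3/4 = 1490.25
  green: 1987 × 1/4 = 496.75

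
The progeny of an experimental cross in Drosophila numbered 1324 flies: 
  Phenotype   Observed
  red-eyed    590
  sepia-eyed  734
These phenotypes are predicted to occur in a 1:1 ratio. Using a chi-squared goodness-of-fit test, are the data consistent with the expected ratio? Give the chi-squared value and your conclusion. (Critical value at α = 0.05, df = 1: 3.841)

Under the 1:1 hypothesis (Σ ratio = 2, N = 1324):
  red-eyed: 1324 × 1/2 = 662
  sepia-eyed: 1324 × 1/2 = 662
χ² = Σ (O − E)² / E
  red-eyed: (590 − 662)² / 662 = 7.8308
  sepia-eyed: (734 − 662)² / 662 = 7.8308
χ² = 7.8308 + 7.8308 = 15.6616 ≈ 15.662
Degrees of freedom = 2 − 1 = 1; critical value at α = 0.05 is 3.841.
Since 15.662 > 3.841, we reject the null hypothesis — the data do not fit the 1:1 ratio.

15.662; not consistent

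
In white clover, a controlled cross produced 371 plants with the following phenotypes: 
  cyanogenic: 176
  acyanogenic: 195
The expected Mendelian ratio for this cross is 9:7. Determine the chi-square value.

11.703

Expected counts for N = 371 under a 9:7 ratio (total parts = 16):
  cyanogenic: 371 × 9/16 = 208.6875
  acyanogenic: 371 × 7/16 = 162.3125
χ² = Σ (O − E)² / E
  cyanogenic: (176 − 208.6875)² / 208.6875 = 5.1200
  acyanogenic: (195 − 162.3125)² / 162.3125 = 6.5828
χ² = 5.1200 + 6.5828 = 11.7028 ≈ 11.703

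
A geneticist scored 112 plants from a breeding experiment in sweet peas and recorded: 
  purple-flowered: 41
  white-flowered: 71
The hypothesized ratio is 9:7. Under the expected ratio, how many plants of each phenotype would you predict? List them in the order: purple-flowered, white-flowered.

The 9:7 ratio has 16 parts, so with N = 112 the expected counts are:
  purple-flowered: 112 × 9/16 = 63
  white-flowered: 112 × 7/16 = 49

63, 49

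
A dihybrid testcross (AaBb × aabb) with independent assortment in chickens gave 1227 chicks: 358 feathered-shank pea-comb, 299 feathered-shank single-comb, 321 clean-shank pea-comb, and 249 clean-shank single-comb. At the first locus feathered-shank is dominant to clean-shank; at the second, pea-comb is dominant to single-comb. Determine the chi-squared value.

20.293

A dihybrid testcross with independent assortment gives a 1:1:1:1 ratio.
Total ratio parts = 4. Expected numbers out of 1227:
  feathered-shank pea-comb: 1227 × 1/4 = 306.75
  feathered-shank single-comb: 1227 × 1/4 = 306.75
  clean-shank pea-comb: 1227 × 1/4 = 306.75
  clean-shank single-comb: 1227 × 1/4 = 306.75
χ² = Σ (O − E)² / E
  feathered-shank pea-comb: (358 − 306.75)² / 306.75 = 8.5626
  feathered-shank single-comb: (299 − 306.75)² / 306.75 = 0.1958
  clean-shank pea-comb: (321 − 306.75)² / 306.75 = 0.6620
  clean-shank single-comb: (249 − 306.75)² / 306.75 = 10.8722
χ² = 8.5626 + 0.1958 + 0.6620 + 10.8722 = 20.2926 ≈ 20.293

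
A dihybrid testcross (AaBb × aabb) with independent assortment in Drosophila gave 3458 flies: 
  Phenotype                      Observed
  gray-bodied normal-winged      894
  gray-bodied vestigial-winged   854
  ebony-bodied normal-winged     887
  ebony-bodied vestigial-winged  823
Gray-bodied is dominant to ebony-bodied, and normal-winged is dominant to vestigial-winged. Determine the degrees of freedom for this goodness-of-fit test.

3

A dihybrid testcross with independent assortment gives a 1:1:1:1 ratio.
A goodness-of-fit test with 4 phenotype classes has df = 4 − 1 = 3.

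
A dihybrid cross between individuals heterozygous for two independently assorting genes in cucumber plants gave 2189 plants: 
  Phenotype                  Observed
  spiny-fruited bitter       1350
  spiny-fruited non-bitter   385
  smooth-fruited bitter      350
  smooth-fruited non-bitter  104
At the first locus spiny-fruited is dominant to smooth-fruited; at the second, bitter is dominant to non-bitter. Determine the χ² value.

29.786

A dihybrid F₂ with independent assortment and complete dominance at both loci gives a 9:3:3:1 phenotypic ratio.
Total ratio parts = 16. Expected numbers out of 2189:
  spiny-fruited bitter: 2189 × 9/16 = 1231.3125
  spiny-fruited non-bitter: 2189 × 3/16 = 410.4375
  smooth-fruited bitter: 2189 × 3/16 = 410.4375
  smooth-fruited non-bitter: 2189 × 1/16 = 136.8125
χ² = Σ (O − E)² / E
  spiny-fruited bitter: (1350 − 1231.3125)² / 1231.3125 = 11.4404
  spiny-fruited non-bitter: (385 − 410.4375)² / 410.4375 = 1.5765
  smooth-fruited bitter: (350 − 410.4375)² / 410.4375 = 8.8995
  smooth-fruited non-bitter: (104 − 136.8125)² / 136.8125 = 7.8696
χ² = 11.4404 + 1.5765 + 8.8995 + 7.8696 = 29.786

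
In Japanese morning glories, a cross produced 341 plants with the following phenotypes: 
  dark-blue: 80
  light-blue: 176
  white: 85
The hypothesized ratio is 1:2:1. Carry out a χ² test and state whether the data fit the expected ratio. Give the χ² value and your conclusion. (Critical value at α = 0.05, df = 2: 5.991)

0.501; consistent

The 1:2:1 ratio has 4 parts, so with N = 341 the expected counts are:
  dark-blue: 341 × 1/4 = 85.25
  light-blue: 341 × 2/4 = 170.5
  white: 341 × 1/4 = 85.25
χ² = Σ (O − E)² / E
  dark-blue: (80 − 85.25)² / 85.25 = 0.3233
  light-blue: (176 − 170.5)² / 170.5 = 0.1774
  white: (85 − 85.25)² / 85.25 = 0.0007
χ² = 0.3233 + 0.1774 + 0.0007 = 0.5014 ≈ 0.501
Degrees of freedom = 3 − 1 = 2; critical value at α = 0.05 is 5.991.
Since 0.501 < 5.991, we fail to reject the null hypothesis — the data are consistent with the 1:2:1 ratio.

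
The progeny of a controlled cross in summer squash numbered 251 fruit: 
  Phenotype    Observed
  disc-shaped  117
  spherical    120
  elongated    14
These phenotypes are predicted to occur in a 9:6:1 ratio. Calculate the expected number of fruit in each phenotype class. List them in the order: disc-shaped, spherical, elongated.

141.1875, 94.125, 15.6875

Under the 9:6:1 hypothesis (Σ ratio = 16, N = 251):
  disc-shaped: 251 × 9/16 = 141.1875
  spherical: 251 × 6/16 = 94.125
  elongated: 251 × 1/16 = 15.6875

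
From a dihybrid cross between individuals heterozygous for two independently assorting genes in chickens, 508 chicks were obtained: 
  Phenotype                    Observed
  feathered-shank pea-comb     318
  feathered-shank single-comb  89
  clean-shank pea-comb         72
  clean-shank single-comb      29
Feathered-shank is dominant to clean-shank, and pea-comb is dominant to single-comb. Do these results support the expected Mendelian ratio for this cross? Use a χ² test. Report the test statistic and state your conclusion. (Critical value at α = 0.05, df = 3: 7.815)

A dihybrid F₂ with independent assortment and complete dominance at both loci gives a 9:3:3:1 phenotypic ratio.
Expected counts for N = 508 under a 9:3:3:1 ratio (total parts = 16):
  feathered-shank pea-comb: 508 × 9/16 = 285.75
  feathered-shank single-comb: 508 × 3/16 = 95.25
  clean-shank pea-comb: 508 × 3/16 = 95.25
  clean-shank single-comb: 508 × 1/16 = 31.75
χ² = Σ (O − E)² / E
  feathered-shank pea-comb: (318 − 285.75)² / 285.75 = 3.6398
  feathered-shank single-comb: (89 − 95.25)² / 95.25 = 0.4101
  clean-shank pea-comb: (72 − 95.25)² / 95.25 = 5.6752
  clean-shank single-comb: (29 − 31.75)² / 31.75 = 0.2382
χ² = 3.6398 + 0.4101 + 5.6752 + 0.2382 = 9.9633 ≈ 9.963
Degrees of freedom = 4 − 1 = 3; critical value at α = 0.05 is 7.815.
Since 9.963 > 7.815, we reject the null hypothesis — the data do not fit the 9:3:3:1 ratio.

9.963; not consistent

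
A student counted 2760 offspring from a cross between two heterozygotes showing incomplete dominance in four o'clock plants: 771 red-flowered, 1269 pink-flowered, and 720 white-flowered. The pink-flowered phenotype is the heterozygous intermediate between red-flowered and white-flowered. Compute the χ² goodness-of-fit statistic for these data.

19.741

With incomplete dominance, a heterozygote × heterozygote cross gives a 1:2:1 phenotypic ratio.
The 1:2:1 ratio has 4 parts, so with N = 2760 the expected counts are:
  red-flowered: 2760 × 1/4 = 690
  pink-flowered: 2760 × 2/4 = 1380
  white-flowered: 2760 × 1/4 = 690
χ² = Σ (O − E)² / E
  red-flowered: (771 − 690)² / 690 = 9.5087
  pink-flowered: (1269 − 1380)² / 1380 = 8.9283
  white-flowered: (720 − 690)² / 690 = 1.3043
χ² = 9.5087 + 8.9283 + 1.3043 = 19.7413 ≈ 19.741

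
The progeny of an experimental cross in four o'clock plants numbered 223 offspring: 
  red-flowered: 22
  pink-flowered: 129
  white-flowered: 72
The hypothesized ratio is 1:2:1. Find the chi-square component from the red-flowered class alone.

Under the 1:2:1 hypothesis (Σ ratio = 4, N = 223):
  red-flowered: 223 × 1/4 = 55.75
  pink-flowered: 223 × 2/4 = 111.5
  white-flowered: 223 × 1/4 = 55.75
Contribution of red-flowered: (22 − 55.75)² / 55.75 = 20.4316

20.432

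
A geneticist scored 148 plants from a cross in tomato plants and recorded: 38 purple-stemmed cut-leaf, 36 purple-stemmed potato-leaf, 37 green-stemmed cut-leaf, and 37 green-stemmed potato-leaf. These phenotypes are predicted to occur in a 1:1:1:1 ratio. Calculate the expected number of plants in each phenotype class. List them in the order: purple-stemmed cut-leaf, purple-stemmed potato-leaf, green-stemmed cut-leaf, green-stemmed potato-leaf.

Under the 1:1:1:1 hypothesis (Σ ratio = 4, N = 148):
  purple-stemmed cut-leaf: 148 × 1/4 = 37
  purple-stemmed potato-leaf: 148 × 1/4 = 37
  green-stemmed cut-leaf: 148 × 1/4 = 37
  green-stemmed potato-leaf: 148 × 1/4 = 37

37, 37, 37, 37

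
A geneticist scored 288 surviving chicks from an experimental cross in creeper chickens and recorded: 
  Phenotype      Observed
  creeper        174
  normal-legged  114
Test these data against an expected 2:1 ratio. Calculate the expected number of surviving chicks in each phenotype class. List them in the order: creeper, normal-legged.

192, 96

The 2:1 ratio has 3 parts, so with N = 288 the expected counts are:
  creeper: 288 × 2/3 = 192
  normal-legged: 288 × 1/3 = 96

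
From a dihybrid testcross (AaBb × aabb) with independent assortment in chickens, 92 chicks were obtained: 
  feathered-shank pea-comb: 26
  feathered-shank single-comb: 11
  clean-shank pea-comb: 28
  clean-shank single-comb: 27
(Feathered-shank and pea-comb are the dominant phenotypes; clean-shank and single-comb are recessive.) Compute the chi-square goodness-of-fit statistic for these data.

8.435

A dihybrid testcross with independent assortment gives a 1:1:1:1 ratio.
Expected counts for N = 92 under a 1:1:1:1 ratio (total parts = 4):
  feathered-shank pea-comb: 92 × 1/4 = 23
  feathered-shank single-comb: 92 × 1/4 = 23
  clean-shank pea-comb: 92 × 1/4 = 23
  clean-shank single-comb: 92 × 1/4 = 23
χ² = Σ (O − E)² / E
  feathered-shank pea-comb: (26 − 23)² / 23 = 0.3913
  feathered-shank single-comb: (11 − 23)² / 23 = 6.2609
  clean-shank pea-comb: (28 − 23)² / 23 = 1.0870
  clean-shank single-comb: (27 − 23)² / 23 = 0.6957
χ² = 0.3913 + 6.2609 + 1.0870 + 0.6957 = 8.4349 ≈ 8.435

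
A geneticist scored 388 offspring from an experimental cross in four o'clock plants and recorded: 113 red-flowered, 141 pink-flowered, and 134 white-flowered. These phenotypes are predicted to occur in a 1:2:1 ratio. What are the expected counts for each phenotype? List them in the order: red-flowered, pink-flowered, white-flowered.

Expected counts for N = 388 under a 1:2:1 ratio (total parts = 4):
  red-flowered: 388 × 1/4 = 97
  pink-flowered: 388 × 2/4 = 194
  white-flowered: 388 × 1/4 = 97

97, 194, 97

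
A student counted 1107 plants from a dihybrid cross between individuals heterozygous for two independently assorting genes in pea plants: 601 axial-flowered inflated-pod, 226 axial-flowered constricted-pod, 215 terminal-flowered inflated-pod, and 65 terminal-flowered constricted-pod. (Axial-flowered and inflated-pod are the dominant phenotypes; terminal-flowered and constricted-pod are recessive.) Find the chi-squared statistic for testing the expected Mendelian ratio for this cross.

A dihybrid F₂ with independent assortment and complete dominance at both loci gives a 9:3:3:1 phenotypic ratio.
Under the 9:3:3:1 hypothesis (Σ ratio = 16, N = 1107):
  axial-flowered inflated-pod: 1107 × 9/16 = 622.6875
  axial-flowered constricted-pod: 1107 × 3/16 = 207.5625
  terminal-flowered inflated-pod: 1107 × 3/16 = 207.5625
  terminal-flowered constricted-pod: 1107 × 1/16 = 69.1875
χ² = Σ (O − E)² / E
  axial-flowered inflated-pod: (601 − 622.6875)² / 622.6875 = 0.7554
  axial-flowered constricted-pod: (226 − 207.5625)² / 207.5625 = 1.6378
  terminal-flowered inflated-pod: (215 − 207.5625)² / 207.5625 = 0.2665
  terminal-flowered constricted-pod: (65 − 69.1875)² / 69.1875 = 0.2534
χ² = 0.7554 + 1.6378 + 0.2665 + 0.2534 = 2.9131 ≈ 2.913

2.913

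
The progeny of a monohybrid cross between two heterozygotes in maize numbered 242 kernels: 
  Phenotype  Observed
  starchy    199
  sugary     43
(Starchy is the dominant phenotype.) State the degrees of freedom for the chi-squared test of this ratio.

For a monohybrid cross between heterozygotes with complete dominance, the expected phenotypic ratio is 3:1.
A goodness-of-fit test with 2 phenotype classes has df = 2 − 1 = 1.

1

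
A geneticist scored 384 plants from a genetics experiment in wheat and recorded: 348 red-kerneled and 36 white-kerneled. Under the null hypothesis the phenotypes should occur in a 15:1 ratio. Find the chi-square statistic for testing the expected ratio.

6.400

Expected counts for N = 384 under a 15:1 ratio (total parts = 16):
  red-kerneled: 384 × 15/16 = 360
  white-kerneled: 384 × 1/16 = 24
χ² = Σ (O − E)² / E
  red-kerneled: (348 − 360)² / 360 = 0.4000
  white-kerneled: (36 − 24)² / 24 = 6.0000
χ² = 0.4000 + 6.0000 = 6.400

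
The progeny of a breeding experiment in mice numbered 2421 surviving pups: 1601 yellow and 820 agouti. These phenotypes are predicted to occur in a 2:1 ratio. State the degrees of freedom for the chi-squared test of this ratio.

1

A goodness-of-fit test with 2 phenotype classes has df = 2 − 1 = 1.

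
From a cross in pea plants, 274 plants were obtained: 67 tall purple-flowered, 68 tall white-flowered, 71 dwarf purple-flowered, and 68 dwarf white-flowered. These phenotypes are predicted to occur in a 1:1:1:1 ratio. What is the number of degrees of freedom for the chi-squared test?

A goodness-of-fit test with 4 phenotype classes has df = 4 − 1 = 3.

3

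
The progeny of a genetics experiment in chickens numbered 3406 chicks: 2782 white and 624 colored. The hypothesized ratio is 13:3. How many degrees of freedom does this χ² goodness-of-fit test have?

A goodness-of-fit test with 2 phenotype classes has df = 2 − 1 = 1.

1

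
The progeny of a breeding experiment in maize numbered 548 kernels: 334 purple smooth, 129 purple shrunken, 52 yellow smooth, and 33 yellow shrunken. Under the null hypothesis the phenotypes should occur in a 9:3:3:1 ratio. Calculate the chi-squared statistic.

The 9:3:3:1 ratio has 16 parts, so with N = 548 the expected counts are:
  purple smooth: 548 × 9/16 = 308.25
  purple shrunken: 548 × 3/16 = 102.75
  yellow smooth: 548 × 3/16 = 102.75
  yellow shrunken: 548 × 1/16 = 34.25
χ² = Σ (O − E)² / E
  purple smooth: (334 − 308.25)² / 308.25 = 2.1511
  purple shrunken: (129 − 102.75)² / 102.75 = 6.7062
  yellow smooth: (52 − 102.75)² / 102.75 = 25.0663
  yellow shrunken: (33 − 34.25)² / 34.25 = 0.0456
χ² = 2.1511 + 6.7062 + 25.0663 + 0.0456 = 33.9692 ≈ 33.969

33.969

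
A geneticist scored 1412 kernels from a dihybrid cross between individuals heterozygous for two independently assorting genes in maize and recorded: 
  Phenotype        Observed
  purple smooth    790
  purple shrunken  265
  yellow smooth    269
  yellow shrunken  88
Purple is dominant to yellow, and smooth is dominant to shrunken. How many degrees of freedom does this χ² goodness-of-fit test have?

3

A dihybrid F₂ with independent assortment and complete dominance at both loci gives a 9:3:3:1 phenotypic ratio.
A goodness-of-fit test with 4 phenotype classes has df = 4 − 1 = 3.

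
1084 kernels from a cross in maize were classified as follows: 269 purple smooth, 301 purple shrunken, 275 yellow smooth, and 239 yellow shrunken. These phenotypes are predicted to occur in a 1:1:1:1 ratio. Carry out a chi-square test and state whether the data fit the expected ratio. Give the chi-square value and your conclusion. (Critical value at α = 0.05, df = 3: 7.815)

7.173; consistent

Total ratio parts = 4. Expected numbers out of 1084:
  purple smooth: 1084 × 1/4 = 271
  purple shrunken: 1084 × 1/4 = 271
  yellow smooth: 1084 × 1/4 = 271
  yellow shrunken: 1084 × 1/4 = 271
χ² = Σ (O − E)² / E
  purple smooth: (269 − 271)² / 271 = 0.0148
  purple shrunken: (301 − 271)² / 271 = 3.3210
  yellow smooth: (275 − 271)² / 271 = 0.0590
  yellow shrunken: (239 − 271)² / 271 = 3.7786
χ² = 0.0148 + 3.3210 + 0.0590 + 3.7786 = 7.1734 ≈ 7.173
Degrees of freedom = 4 − 1 = 3; critical value at α = 0.05 is 7.815.
Since 7.173 < 7.815, we fail to reject the null hypothesis — the data are consistent with the 1:1:1:1 ratio.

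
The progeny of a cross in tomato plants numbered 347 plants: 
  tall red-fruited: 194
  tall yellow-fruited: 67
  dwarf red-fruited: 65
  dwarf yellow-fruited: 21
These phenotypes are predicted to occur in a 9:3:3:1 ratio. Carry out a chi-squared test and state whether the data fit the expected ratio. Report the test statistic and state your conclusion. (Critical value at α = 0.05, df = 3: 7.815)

0.087; consistent

Total ratio parts = 16. Expected numbers out of 347:
  tall red-fruited: 347 × 9/16 = 195.1875
  tall yellow-fruited: 347 × 3/16 = 65.0625
  dwarf red-fruited: 347 × 3/16 = 65.0625
  dwarf yellow-fruited: 347 × 1/16 = 21.6875
χ² = Σ (O − E)² / E
  tall red-fruited: (194 − 195.1875)² / 195.1875 = 0.0072
  tall yellow-fruited: (67 − 65.0625)² / 65.0625 = 0.0577
  dwarf red-fruited: (65 − 65.0625)² / 65.0625 = 0.0001
  dwarf yellow-fruited: (21 − 21.6875)² / 21.6875 = 0.0218
χ² = 0.0072 + 0.0577 + 0.0001 + 0.0218 = 0.0868 ≈ 0.087
Degrees of freedom = 4 − 1 = 3; critical value at α = 0.05 is 7.815.
Since 0.087 < 7.815, we fail to reject the null hypothesis — the data are consistent with the 9:3:3:1 ratio.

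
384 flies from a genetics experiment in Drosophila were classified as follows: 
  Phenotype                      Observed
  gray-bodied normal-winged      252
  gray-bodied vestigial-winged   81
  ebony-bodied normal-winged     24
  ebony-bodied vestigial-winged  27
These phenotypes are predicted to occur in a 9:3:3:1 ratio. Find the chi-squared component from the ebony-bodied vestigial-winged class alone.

0.375

Total ratio parts = 16. Expected numbers out of 384:
  gray-bodied normal-winged: 384 × 9/16 = 216
  gray-bodied vestigial-winged: 384 × 3/16 = 72
  ebony-bodied normal-winged: 384 × 3/16 = 72
  ebony-bodied vestigial-winged: 384 × 1/16 = 24
Contribution of ebony-bodied vestigial-winged: (27 − 24)² / 24 = 0.3750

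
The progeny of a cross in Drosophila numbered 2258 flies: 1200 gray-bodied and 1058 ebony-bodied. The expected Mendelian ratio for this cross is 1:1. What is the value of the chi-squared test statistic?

Under the 1:1 hypothesis (Σ ratio = 2, N = 2258):
  gray-bodied: 2258 × 1/2 = 1129
  ebony-bodied: 2258 × 1/2 = 1129
χ² = Σ (O − E)² / E
  gray-bodied: (1200 − 1129)² / 1129 = 4.4650
  ebony-bodied: (1058 − 1129)² / 1129 = 4.4650
χ² = 4.4650 + 4.4650 = 8.930

8.930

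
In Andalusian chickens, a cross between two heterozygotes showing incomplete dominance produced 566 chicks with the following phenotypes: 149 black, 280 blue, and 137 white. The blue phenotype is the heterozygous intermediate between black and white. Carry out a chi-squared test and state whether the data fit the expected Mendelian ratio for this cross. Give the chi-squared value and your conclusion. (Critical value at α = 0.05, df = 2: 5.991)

With incomplete dominance, a heterozygote × heterozygote cross gives a 1:2:1 phenotypic ratio.
Total ratio parts = 4. Expected numbers out of 566:
  black: 566 × 1/4 = 141.5
  blue: 566 × 2/4 = 283
  white: 566 × 1/4 = 141.5
χ² = Σ (O − E)² / E
  black: (149 − 141.5)² / 141.5 = 0.3975
  blue: (280 − 283)² / 283 = 0.0318
  white: (137 − 141.5)² / 141.5 = 0.1431
χ² = 0.3975 + 0.0318 + 0.1431 = 0.5724 ≈ 0.572
Degrees of freedom = 3 − 1 = 2; critical value at α = 0.05 is 5.991.
Since 0.572 < 5.991, we fail to reject the null hypothesis — the data are consistent with the 1:2:1 ratio.

0.572; consistent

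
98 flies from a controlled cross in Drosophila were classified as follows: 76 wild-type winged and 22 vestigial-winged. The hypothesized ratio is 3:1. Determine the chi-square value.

0.340

Expected counts for N = 98 under a 3:1 ratio (total parts = 4):
  wild-type winged: 98 × 3/4 = 73.5
  vestigial-winged: 98 × 1/4 = 24.5
χ² = Σ (O − E)² / E
  wild-type winged: (76 − 73.5)² / 73.5 = 0.0850
  vestigial-winged: (22 − 24.5)² / 24.5 = 0.2551
χ² = 0.0850 + 0.2551 = 0.3401 ≈ 0.340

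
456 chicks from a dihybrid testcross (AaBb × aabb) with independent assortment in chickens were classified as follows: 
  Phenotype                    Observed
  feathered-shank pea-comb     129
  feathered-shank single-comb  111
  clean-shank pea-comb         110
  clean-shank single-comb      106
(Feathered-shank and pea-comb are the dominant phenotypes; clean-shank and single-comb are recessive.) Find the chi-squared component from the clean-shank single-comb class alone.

0.561

A dihybrid testcross with independent assortment gives a 1:1:1:1 ratio.
Total ratio parts = 4. Expected numbers out of 456:
  feathered-shank pea-comb: 456 × 1/4 = 114
  feathered-shank single-comb: 456 × 1/4 = 114
  clean-shank pea-comb: 456 × 1/4 = 114
  clean-shank single-comb: 456 × 1/4 = 114
Contribution of clean-shank single-comb: (106 − 114)² / 114 = 0.5614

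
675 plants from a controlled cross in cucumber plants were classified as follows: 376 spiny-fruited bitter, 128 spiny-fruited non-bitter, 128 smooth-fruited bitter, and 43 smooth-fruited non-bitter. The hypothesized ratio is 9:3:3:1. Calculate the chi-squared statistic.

The 9:3:3:1 ratio has 16 parts, so with N = 675 the expected counts are:
  spiny-fruited bitter: 675 × 9/16 = 379.6875
  spiny-fruited non-bitter: 675 × 3/16 = 126.5625
  smooth-fruited bitter: 675 × 3/16 = 126.5625
  smooth-fruited non-bitter: 675 × 1/16 = 42.1875
χ² = Σ (O − E)² / E
  spiny-fruited bitter: (376 − 379.6875)² / 379.6875 = 0.0358
  spiny-fruited non-bitter: (128 − 126.5625)² / 126.5625 = 0.0163
  smooth-fruited bitter: (128 − 126.5625)² / 126.5625 = 0.0163
  smooth-fruited non-bitter: (43 − 42.1875)² / 42.1875 = 0.0156
χ² = 0.0358 + 0.0163 + 0.0163 + 0.0156 = 0.084

0.084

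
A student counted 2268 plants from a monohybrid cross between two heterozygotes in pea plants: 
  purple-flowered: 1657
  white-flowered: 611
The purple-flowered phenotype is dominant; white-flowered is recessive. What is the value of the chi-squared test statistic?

For a monohybrid cross between heterozygotes with complete dominance, the expected phenotypic ratio is 3:1.
The 3:1 ratio has 4 parts, so with N = 2268 the expected counts are:
  purple-flowered: 2268 × 3/4 = 1701
  white-flowered: 2268 × 1/4 = 567
χ² = Σ (O − E)² / E
  purple-flowered: (1657 − 1701)² / 1701 = 1.1382
  white-flowered: (611 − 567)² / 567 = 3.4145
χ² = 1.1382 + 3.4145 = 4.5527 ≈ 4.553

4.553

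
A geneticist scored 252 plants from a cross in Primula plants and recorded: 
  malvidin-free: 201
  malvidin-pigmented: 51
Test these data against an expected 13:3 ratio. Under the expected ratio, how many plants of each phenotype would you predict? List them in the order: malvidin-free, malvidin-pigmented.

204.75, 47.25

Total ratio parts = 16. Expected numbers out of 252:
  malvidin-free: 252 × 13/16 = 204.75
  malvidin-pigmented: 252 × 3/16 = 47.25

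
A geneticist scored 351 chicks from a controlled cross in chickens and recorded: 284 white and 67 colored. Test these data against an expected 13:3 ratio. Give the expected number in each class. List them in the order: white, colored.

285.1875, 65.8125

Expected counts for N = 351 under a 13:3 ratio (total parts = 16):
  white: 351 × 13/16 = 285.1875
  colored: 351 × 3/16 = 65.8125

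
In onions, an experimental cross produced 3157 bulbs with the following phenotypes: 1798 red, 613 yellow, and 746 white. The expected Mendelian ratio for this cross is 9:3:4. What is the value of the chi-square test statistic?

3.397

Under the 9:3:4 hypothesis (Σ ratio = 16, N = 3157):
  red: 3157 × 9/16 = 1775.8125
  yellow: 3157 × 3/16 = 591.9375
  white: 3157 × 4/16 = 789.25
χ² = Σ (O − E)² / E
  red: (1798 − 1775.8125)² / 1775.8125 = 0.2772
  yellow: (613 − 591.9375)² / 591.9375 = 0.7495
  white: (746 − 789.25)² / 789.25 = 2.3701
χ² = 0.2772 + 0.7495 + 2.3701 = 3.3968 ≈ 3.397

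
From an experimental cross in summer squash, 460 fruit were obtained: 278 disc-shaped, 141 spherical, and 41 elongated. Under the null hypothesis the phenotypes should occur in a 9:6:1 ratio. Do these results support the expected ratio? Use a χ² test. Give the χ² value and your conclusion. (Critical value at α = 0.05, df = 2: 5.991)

Total ratio parts = 16. Expected numbers out of 460:
  disc-shaped: 460 × 9/16 = 258.75
  spherical: 460 × 6/16 = 172.5
  elongated: 460 × 1/16 = 28.75
χ² = Σ (O − E)² / E
  disc-shaped: (278 − 258.75)² / 258.75 = 1.4321
  spherical: (141 − 172.5)² / 172.5 = 5.7522
  elongated: (41 − 28.75)² / 28.75 = 5.2196
χ² = 1.4321 + 5.7522 + 5.2196 = 12.4039 ≈ 12.404
Degrees of freedom = 3 − 1 = 2; critical value at α = 0.05 is 5.991.
Since 12.404 > 5.991, we reject the null hypothesis — the data do not fit the 9:6:1 ratio.

12.404; not consistent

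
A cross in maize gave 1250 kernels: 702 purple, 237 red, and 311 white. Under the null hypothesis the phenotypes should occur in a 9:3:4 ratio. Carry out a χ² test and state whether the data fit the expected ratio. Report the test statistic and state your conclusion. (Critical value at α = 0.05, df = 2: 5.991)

Under the 9:3:4 hypothesis (Σ ratio = 16, N = 1250):
  purple: 1250 × 9/16 = 703.125
  red: 1250 × 3/16 = 234.375
  white: 1250 × 4/16 = 312.5
χ² = Σ (O − E)² / E
  purple: (702 − 703.125)² / 703.125 = 0.0018
  red: (237 − 234.375)² / 234.375 = 0.0294
  white: (311 − 312.5)² / 312.5 = 0.0072
χ² = 0.0018 + 0.0294 + 0.0072 = 0.0384 ≈ 0.038
Degrees of freedom = 3 − 1 = 2; critical value at α = 0.05 is 5.991.
Since 0.038 < 5.991, we fail to reject the null hypothesis — the data are consistent with the 9:3:4 ratio.

0.038; consistent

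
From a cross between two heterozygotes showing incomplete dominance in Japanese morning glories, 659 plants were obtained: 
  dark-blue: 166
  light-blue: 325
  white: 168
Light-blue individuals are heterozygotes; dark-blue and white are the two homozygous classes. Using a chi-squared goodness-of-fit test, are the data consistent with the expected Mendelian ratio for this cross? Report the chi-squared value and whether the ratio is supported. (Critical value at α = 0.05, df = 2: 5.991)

0.135; consistent

With incomplete dominance, a heterozygote × heterozygote cross gives a 1:2:1 phenotypic ratio.
Total ratio parts = 4. Expected numbers out of 659:
  dark-blue: 659 × 1/4 = 164.75
  light-blue: 659 × 2/4 = 329.5
  white: 659 × 1/4 = 164.75
χ² = Σ (O − E)² / E
  dark-blue: (166 − 164.75)² / 164.75 = 0.0095
  light-blue: (325 − 329.5)² / 329.5 = 0.0615
  white: (168 − 164.75)² / 164.75 = 0.0641
χ² = 0.0095 + 0.0615 + 0.0641 = 0.1351 ≈ 0.135
Degrees of freedom = 3 − 1 = 2; critical value at α = 0.05 is 5.991.
Since 0.135 < 5.991, we fail to reject the null hypothesis — the data are consistent with the 1:2:1 ratio.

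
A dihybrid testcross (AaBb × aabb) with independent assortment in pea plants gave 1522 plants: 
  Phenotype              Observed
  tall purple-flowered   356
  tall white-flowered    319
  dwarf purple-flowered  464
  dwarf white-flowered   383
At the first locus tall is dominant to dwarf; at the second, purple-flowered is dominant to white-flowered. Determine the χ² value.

A dihybrid testcross with independent assortment gives a 1:1:1:1 ratio.
Under the 1:1:1:1 hypothesis (Σ ratio = 4, N = 1522):
  tall purple-flowered: 1522 × 1/4 = 380.5
  tall white-flowered: 1522 × 1/4 = 380.5
  dwarf purple-flowered: 1522 × 1/4 = 380.5
  dwarf white-flowered: 1522 × 1/4 = 380.5
χ² = Σ (O − E)² / E
  tall purple-flowered: (356 − 380.5)² / 380.5 = 1.5775
  tall white-flowered: (319 − 380.5)² / 380.5 = 9.9402
  dwarf purple-flowered: (464 − 380.5)² / 380.5 = 18.3239
  dwarf white-flowered: (383 − 380.5)² / 380.5 = 0.0164
χ² = 1.5775 + 9.9402 + 18.3239 + 0.0164 = 29.858

29.858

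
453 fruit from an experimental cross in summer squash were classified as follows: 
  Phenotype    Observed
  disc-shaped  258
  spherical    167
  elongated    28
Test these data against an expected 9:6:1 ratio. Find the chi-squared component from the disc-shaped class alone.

0.040

Total ratio parts = 16. Expected numbers out of 453:
  disc-shaped: 453 × 9/16 = 254.8125
  spherical: 453 × 6/16 = 169.875
  elongated: 453 × 1/16 = 28.3125
Contribution of disc-shaped: (258 − 254.8125)² / 254.8125 = 0.0399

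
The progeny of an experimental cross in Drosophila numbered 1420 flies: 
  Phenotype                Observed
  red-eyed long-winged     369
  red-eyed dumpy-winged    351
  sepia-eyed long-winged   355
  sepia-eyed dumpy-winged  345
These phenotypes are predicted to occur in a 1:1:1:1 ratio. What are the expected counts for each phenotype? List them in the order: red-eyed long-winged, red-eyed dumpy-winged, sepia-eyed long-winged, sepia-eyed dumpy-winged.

Under the 1:1:1:1 hypothesis (Σ ratio = 4, N = 1420):
  red-eyed long-winged: 1420 × 1/4 = 355
  red-eyed dumpy-winged: 1420 × 1/4 = 355
  sepia-eyed long-winged: 1420 × 1/4 = 355
  sepia-eyed dumpy-winged: 1420 × 1/4 = 355

355, 355, 355, 355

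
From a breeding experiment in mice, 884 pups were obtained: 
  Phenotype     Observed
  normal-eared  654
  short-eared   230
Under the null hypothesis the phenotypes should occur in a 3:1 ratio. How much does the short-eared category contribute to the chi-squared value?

The 3:1 ratio has 4 parts, so with N = 884 the expected counts are:
  normal-eared: 884 × 3/4 = 663
  short-eared: 884 × 1/4 = 221
Contribution of short-eared: (230 − 221)² / 221 = 0.3665

0.367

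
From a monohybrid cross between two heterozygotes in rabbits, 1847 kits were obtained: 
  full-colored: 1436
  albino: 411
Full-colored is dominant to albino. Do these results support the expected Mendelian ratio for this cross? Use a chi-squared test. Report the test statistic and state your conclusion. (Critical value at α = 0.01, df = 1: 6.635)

7.437; not consistent

For a monohybrid cross between heterozygotes with complete dominance, the expected phenotypic ratio is 3:1.
Total ratio parts = 4. Expected numbers out of 1847:
  full-colored: 1847 × 3/4 = 1385.25
  albino: 1847 × 1/4 = 461.75
χ² = Σ (O − E)² / E
  full-colored: (1436 − 1385.25)² / 1385.25 = 1.8593
  albino: (411 − 461.75)² / 461.75 = 5.5778
χ² = 1.8593 + 5.5778 = 7.4371 ≈ 7.437
Degrees of freedom = 2 − 1 = 1; critical value at α = 0.01 is 6.635.
Since 7.437 > 6.635, we reject the null hypothesis — the data do not fit the 3:1 ratio.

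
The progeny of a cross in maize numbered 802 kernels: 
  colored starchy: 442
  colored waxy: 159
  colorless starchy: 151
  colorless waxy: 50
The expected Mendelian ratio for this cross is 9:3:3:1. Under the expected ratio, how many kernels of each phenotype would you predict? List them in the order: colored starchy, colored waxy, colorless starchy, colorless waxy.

Expected counts for N = 802 under a 9:3:3:1 ratio (total parts = 16):
  colored starchy: 802 × 9/16 = 451.125
  colored waxy: 802 × 3/16 = 150.375
  colorless starchy: 802 × 3/16 = 150.375
  colorless waxy: 802 × 1/16 = 50.125

451.125, 150.375, 150.375, 50.125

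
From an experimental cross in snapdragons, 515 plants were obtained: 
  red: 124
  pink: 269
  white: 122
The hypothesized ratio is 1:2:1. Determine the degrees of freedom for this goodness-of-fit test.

A goodness-of-fit test with 3 phenotype classes has df = 3 − 1 = 2.

2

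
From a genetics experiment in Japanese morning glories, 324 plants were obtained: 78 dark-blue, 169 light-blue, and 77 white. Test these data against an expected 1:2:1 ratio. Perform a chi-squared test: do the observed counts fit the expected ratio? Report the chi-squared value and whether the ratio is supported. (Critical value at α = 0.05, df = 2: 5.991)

Expected counts for N = 324 under a 1:2:1 ratio (total parts = 4):
  dark-blue: 324 × 1/4 = 81
  light-blue: 324 × 2/4 = 162
  white: 324 × 1/4 = 81
χ² = Σ (O − E)² / E
  dark-blue: (78 − 81)² / 81 = 0.1111
  light-blue: (169 − 162)² / 162 = 0.3025
  white: (77 − 81)² / 81 = 0.1975
χ² = 0.1111 + 0.3025 + 0.1975 = 0.6111 ≈ 0.611
Degrees of freedom = 3 − 1 = 2; critical value at α = 0.05 is 5.991.
Since 0.611 < 5.991, we fail to reject the null hypothesis — the data are consistent with the 1:2:1 ratio.

0.611; consistent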